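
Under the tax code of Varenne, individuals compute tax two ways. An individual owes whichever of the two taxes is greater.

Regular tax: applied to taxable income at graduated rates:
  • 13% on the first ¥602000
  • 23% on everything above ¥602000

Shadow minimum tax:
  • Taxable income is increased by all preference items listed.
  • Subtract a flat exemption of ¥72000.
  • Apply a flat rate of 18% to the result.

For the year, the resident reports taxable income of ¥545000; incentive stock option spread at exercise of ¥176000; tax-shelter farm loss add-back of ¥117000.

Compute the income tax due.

¥137880

Shadow minimum tax:
  Adjusted income: ¥545000 + ¥176000 + ¥117000 = ¥838000
  Less exemption ¥72000 → base ¥766000
  ¥766000 × 18% = ¥137880

Regular tax:
  ¥545000 × 13% = ¥70850

¥137880 > ¥70850, so the shadow minimum tax is the binding amount.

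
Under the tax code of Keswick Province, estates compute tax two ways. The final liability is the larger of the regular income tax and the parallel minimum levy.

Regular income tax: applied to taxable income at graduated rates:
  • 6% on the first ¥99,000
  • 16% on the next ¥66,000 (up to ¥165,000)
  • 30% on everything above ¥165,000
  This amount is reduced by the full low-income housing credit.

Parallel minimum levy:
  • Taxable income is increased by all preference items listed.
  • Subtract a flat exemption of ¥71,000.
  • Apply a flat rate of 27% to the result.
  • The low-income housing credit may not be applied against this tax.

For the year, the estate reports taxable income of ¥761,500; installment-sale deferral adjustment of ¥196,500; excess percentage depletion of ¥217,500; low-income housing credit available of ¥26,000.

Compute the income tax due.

¥298,215

Regular income tax:
  ¥99,000 × 6% = ¥5,940
  ¥66,000 × 16% = ¥10,560
  ¥596,500 × 30% = ¥178,950
  → ¥195,450
  Less low-income housing credit ¥26,000 → ¥169,450

Parallel minimum levy:
  Adjusted income: ¥761,500 + ¥196,500 + ¥217,500 = ¥1,175,500
  Less exemption ¥71,000 → base ¥1,104,500
  ¥1,104,500 × 27% = ¥298,215

¥298,215 > ¥169,450, so the parallel minimum levy is the binding amount.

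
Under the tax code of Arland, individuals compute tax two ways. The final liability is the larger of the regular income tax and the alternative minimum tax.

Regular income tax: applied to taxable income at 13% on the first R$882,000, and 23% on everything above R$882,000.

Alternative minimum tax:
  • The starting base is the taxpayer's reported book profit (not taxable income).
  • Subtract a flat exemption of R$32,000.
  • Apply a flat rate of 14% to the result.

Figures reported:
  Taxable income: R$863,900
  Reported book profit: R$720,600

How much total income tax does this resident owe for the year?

R$112,307

Alternative minimum tax:
  Base (reported book profit): R$720,600
  Less exemption R$32,000 → base R$688,600
  R$688,600 × 14% = R$96,404

Regular income tax:
  R$863,900 × 13% = R$112,307

R$112,307 > R$96,404, so the regular income tax governs.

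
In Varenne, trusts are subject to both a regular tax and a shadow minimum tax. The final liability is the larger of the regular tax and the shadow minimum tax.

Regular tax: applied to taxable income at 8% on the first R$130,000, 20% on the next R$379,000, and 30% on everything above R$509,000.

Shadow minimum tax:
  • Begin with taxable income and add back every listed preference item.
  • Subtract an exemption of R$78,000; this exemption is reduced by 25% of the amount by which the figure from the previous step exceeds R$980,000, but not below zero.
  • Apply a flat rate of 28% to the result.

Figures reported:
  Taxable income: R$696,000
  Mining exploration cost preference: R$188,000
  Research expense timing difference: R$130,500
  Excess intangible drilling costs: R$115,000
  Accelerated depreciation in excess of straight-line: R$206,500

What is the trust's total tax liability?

R$374,080

Shadow minimum tax:
  Adjusted income: R$696,000 + R$188,000 + R$130,500 + R$115,000 + R$206,500 = R$1,336,000
  Exemption: 25% × (R$1,336,000 − R$980,000) = R$89,000 ≥ R$78,000, so the exemption is fully phased out
  Base: R$1,336,000 − R$0 = R$1,336,000
  R$1,336,000 × 28% = R$374,080

Regular tax:
  R$130,000 × 8% = R$10,400
  R$379,000 × 20% = R$75,800
  R$187,000 × 30% = R$56,100
  → R$142,300

R$374,080 > R$142,300, so the shadow minimum tax is the binding amount.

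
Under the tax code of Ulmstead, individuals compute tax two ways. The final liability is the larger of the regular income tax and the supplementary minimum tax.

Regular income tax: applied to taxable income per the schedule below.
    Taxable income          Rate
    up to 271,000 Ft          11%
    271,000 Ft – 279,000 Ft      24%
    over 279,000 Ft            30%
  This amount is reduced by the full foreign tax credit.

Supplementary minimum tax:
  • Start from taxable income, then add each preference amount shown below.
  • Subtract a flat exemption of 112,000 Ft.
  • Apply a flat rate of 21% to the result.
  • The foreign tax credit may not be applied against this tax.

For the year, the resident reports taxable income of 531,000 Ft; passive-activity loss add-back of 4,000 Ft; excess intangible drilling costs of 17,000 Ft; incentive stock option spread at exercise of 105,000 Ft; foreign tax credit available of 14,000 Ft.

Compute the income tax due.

Regular income tax:
  271,000 Ft × 11% = 29,810 Ft
  8,000 Ft × 24% = 1,920 Ft
  252,000 Ft × 30% = 75,600 Ft
  → 107,330 Ft
  Less foreign tax credit 14,000 Ft → 93,330 Ft

Supplementary minimum tax:
  Adjusted income: 531,000 Ft + 4,000 Ft + 17,000 Ft + 105,000 Ft = 657,000 Ft
  Less exemption 112,000 Ft → base 545,000 Ft
  545,000 Ft × 21% = 114,450 Ft

114,450 Ft > 93,330 Ft, so the supplementary minimum tax is the binding amount.

114,450 Ft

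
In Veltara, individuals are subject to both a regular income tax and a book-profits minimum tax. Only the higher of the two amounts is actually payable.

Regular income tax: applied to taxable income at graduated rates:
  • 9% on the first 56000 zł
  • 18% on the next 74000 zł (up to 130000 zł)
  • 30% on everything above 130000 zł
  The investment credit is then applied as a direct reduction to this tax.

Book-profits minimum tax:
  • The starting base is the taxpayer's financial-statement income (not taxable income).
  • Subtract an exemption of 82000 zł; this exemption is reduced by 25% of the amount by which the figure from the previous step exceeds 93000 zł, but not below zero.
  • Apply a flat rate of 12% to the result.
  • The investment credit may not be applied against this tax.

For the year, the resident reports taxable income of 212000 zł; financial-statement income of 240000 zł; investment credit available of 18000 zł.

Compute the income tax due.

Book-profits minimum tax:
  Base (financial-statement income): 240000 zł
  Exemption: 82000 zł − 25% × (240000 zł − 93000 zł) = 82000 zł − 36750 zł = 45250 zł
  Base: 240000 zł − 45250 zł = 194750 zł
  194750 zł × 12% = 23370 zł

Regular income tax:
  56000 zł × 9% = 5040 zł
  74000 zł × 18% = 13320 zł
  82000 zł × 30% = 24600 zł
  → 42960 zł
  Less investment credit 18000 zł → 24960 zł

24960 zł > 23370 zł, so the regular income tax governs.

24960 zł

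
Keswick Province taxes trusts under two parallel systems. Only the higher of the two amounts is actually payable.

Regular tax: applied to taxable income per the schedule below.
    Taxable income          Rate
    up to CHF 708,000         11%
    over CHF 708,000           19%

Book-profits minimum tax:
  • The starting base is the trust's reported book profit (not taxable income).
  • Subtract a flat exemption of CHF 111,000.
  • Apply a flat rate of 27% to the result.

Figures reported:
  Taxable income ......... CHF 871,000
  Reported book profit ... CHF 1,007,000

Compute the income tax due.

Regular tax:
  CHF 708,000 × 11% = CHF 77,880
  CHF 163,000 × 19% = CHF 30,970
  → CHF 108,850

Book-profits minimum tax:
  Base (reported book profit): CHF 1,007,000
  Less exemption CHF 111,000 → base CHF 896,000
  CHF 896,000 × 27% = CHF 241,920

CHF 241,920 > CHF 108,850, so the book-profits minimum tax is the binding amount.

CHF 241,920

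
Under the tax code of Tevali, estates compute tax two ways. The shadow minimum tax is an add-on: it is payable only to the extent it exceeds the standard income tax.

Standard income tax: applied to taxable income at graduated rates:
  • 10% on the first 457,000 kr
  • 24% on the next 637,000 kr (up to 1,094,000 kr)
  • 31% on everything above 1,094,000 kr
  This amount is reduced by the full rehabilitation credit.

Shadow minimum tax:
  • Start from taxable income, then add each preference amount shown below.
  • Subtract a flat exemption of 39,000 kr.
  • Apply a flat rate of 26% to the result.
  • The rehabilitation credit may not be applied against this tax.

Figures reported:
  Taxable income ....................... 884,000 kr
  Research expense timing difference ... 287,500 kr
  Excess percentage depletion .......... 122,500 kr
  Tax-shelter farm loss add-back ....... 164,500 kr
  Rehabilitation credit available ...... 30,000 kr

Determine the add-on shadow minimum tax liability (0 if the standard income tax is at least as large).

Shadow minimum tax:
  Adjusted income: 884,000 kr + 287,500 kr + 122,500 kr + 164,500 kr = 1,458,500 kr
  Less exemption 39,000 kr → base 1,419,500 kr
  1,419,500 kr × 26% = 369,070 kr

Standard income tax:
  457,000 kr × 10% = 45,700 kr
  427,000 kr × 24% = 102,480 kr
  → 148,180 kr
  Less rehabilitation credit 30,000 kr → 118,180 kr

Excess of shadow minimum tax over standard income tax: 369,070 kr − 118,180 kr = 250,890 kr.

250,890 kr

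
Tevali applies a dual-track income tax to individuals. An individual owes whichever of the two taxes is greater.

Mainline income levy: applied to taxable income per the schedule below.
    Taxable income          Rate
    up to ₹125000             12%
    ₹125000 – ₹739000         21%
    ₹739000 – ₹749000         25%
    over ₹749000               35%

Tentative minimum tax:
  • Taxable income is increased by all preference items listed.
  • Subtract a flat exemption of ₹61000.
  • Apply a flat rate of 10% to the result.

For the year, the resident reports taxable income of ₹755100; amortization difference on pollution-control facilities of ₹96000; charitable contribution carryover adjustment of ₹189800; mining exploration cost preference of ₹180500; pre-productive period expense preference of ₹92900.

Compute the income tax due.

₹148575

Tentative minimum tax:
  Adjusted income: ₹755100 + ₹96000 + ₹189800 + ₹180500 + ₹92900 = ₹1314300
  Less exemption ₹61000 → base ₹1253300
  ₹1253300 × 10% = ₹125330

Mainline income levy:
  ₹125000 × 12% = ₹15000
  ₹614000 × 21% = ₹128940
  ₹10000 × 25% = ₹2500
  ₹6100 × 35% = ₹2135
  → ₹148575

₹148575 > ₹125330, so the mainline income levy governs.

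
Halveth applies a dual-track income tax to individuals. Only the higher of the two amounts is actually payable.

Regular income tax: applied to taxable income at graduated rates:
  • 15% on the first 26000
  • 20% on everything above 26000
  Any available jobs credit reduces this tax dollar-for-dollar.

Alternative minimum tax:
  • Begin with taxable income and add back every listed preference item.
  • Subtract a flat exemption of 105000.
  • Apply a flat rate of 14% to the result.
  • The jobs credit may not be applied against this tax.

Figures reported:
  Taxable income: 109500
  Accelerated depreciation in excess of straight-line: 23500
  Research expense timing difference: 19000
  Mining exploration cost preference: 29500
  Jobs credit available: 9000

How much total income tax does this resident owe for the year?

11600

Regular income tax:
  26000 × 15% = 3900
  83500 × 20% = 16700
  → 20600
  Less jobs credit 9000 → 11600

Alternative minimum tax:
  Adjusted income: 109500 + 23500 + 19000 + 29500 = 181500
  Less exemption 105000 → base 76500
  76500 × 14% = 10710

11600 > 10710, so the regular income tax governs.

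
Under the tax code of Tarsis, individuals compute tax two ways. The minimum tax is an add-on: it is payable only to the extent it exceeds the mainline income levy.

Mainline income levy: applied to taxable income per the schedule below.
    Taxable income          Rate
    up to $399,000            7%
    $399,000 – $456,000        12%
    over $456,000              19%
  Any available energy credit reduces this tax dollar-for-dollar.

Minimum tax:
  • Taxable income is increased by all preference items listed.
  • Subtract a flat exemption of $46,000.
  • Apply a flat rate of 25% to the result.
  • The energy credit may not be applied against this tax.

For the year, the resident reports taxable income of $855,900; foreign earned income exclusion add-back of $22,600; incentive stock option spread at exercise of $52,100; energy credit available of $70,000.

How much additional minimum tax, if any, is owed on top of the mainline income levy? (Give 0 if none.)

$180,399

Minimum tax:
  Adjusted income: $855,900 + $22,600 + $52,100 = $930,600
  Less exemption $46,000 → base $884,600
  $884,600 × 25% = $221,150

Mainline income levy:
  $399,000 × 7% = $27,930
  $57,000 × 12% = $6,840
  $399,900 × 19% = $75,981
  → $110,751
  Less energy credit $70,000 → $40,751

Excess of minimum tax over mainline income levy: $221,150 − $40,751 = $180,399.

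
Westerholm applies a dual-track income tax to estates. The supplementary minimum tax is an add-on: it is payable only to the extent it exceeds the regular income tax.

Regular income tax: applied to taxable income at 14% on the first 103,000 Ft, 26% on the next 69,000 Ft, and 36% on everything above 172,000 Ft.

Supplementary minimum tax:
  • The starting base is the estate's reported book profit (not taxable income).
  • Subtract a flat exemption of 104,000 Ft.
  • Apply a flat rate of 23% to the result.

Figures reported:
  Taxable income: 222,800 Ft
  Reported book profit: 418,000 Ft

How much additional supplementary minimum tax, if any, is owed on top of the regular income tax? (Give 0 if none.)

Supplementary minimum tax:
  Base (reported book profit): 418,000 Ft
  Less exemption 104,000 Ft → base 314,000 Ft
  314,000 Ft × 23% = 72,220 Ft

Regular income tax:
  103,000 Ft × 14% = 14,420 Ft
  69,000 Ft × 26% = 17,940 Ft
  50,800 Ft × 36% = 18,288 Ft
  → 50,648 Ft

Excess of supplementary minimum tax over regular income tax: 72,220 Ft − 50,648 Ft = 21,572 Ft.

21,572 Ft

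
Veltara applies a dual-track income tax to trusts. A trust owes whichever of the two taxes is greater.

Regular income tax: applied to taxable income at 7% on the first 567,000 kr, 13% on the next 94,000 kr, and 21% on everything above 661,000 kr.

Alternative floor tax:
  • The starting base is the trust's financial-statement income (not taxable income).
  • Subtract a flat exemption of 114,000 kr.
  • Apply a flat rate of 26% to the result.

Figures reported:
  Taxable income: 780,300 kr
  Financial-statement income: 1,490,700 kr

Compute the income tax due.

357,942 kr

Alternative floor tax:
  Base (financial-statement income): 1,490,700 kr
  Less exemption 114,000 kr → base 1,376,700 kr
  1,376,700 kr × 26% = 357,942 kr

Regular income tax:
  567,000 kr × 7% = 39,690 kr
  94,000 kr × 13% = 12,220 kr
  119,300 kr × 21% = 25,053 kr
  → 76,963 kr

357,942 kr > 76,963 kr, so the alternative floor tax is the binding amount.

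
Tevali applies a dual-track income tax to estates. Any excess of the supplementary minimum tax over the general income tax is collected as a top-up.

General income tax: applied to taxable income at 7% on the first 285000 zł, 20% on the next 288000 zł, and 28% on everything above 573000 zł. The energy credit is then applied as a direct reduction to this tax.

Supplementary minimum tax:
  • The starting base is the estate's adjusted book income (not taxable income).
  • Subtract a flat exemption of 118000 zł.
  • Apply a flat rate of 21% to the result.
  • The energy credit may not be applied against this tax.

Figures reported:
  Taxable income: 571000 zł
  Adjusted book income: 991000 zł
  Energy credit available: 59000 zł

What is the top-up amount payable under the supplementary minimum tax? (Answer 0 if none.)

Supplementary minimum tax:
  Base (adjusted book income): 991000 zł
  Less exemption 118000 zł → base 873000 zł
  873000 zł × 21% = 183330 zł

General income tax:
  285000 zł × 7% = 19950 zł
  286000 zł × 20% = 57200 zł
  → 77150 zł
  Less energy credit 59000 zł → 18150 zł

Excess of supplementary minimum tax over general income tax: 183330 zł − 18150 zł = 165180 zł.

165180 zł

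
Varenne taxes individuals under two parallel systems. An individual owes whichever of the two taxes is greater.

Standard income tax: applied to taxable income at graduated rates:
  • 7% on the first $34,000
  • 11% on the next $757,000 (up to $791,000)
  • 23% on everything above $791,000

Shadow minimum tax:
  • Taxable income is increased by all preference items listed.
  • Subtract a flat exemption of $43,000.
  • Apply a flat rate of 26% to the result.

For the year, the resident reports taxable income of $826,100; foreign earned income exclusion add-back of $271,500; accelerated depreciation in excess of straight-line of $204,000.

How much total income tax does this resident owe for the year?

Shadow minimum tax:
  Adjusted income: $826,100 + $271,500 + $204,000 = $1,301,600
  Less exemption $43,000 → base $1,258,600
  $1,258,600 × 26% = $327,236

Standard income tax:
  $34,000 × 7% = $2,380
  $757,000 × 11% = $83,270
  $35,100 × 23% = $8,073
  → $93,723

$327,236 > $93,723, so the shadow minimum tax is the binding amount.

$327,236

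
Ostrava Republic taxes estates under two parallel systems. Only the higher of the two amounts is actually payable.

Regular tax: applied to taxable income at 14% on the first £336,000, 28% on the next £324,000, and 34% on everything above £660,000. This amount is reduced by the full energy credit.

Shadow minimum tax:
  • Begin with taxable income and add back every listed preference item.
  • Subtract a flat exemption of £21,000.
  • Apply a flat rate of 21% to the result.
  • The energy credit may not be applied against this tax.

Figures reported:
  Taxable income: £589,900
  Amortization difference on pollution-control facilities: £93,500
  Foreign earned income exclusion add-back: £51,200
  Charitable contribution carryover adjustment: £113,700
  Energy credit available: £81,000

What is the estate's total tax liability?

£173,733

Regular tax:
  £336,000 × 14% = £47,040
  £253,900 × 28% = £71,092
  → £118,132
  Less energy credit £81,000 → £37,132

Shadow minimum tax:
  Adjusted income: £589,900 + £93,500 + £51,200 + £113,700 = £848,300
  Less exemption £21,000 → base £827,300
  £827,300 × 21% = £173,733

£173,733 > £37,132, so the shadow minimum tax is the binding amount.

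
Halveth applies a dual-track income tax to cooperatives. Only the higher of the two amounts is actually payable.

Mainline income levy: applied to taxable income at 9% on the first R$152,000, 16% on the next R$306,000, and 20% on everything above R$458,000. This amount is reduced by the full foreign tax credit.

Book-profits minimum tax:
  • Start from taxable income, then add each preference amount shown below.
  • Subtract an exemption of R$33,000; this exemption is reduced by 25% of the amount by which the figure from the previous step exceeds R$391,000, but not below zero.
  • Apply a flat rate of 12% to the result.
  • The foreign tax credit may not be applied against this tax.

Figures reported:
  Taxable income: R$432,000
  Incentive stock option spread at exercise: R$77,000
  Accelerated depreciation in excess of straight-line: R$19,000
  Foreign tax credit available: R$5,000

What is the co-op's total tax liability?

Book-profits minimum tax:
  Adjusted income: R$432,000 + R$77,000 + R$19,000 = R$528,000
  Exemption: 25% × (R$528,000 − R$391,000) = R$34,250 ≥ R$33,000, so the exemption is fully phased out
  Base: R$528,000 − R$0 = R$528,000
  R$528,000 × 12% = R$63,360

Mainline income levy:
  R$152,000 × 9% = R$13,680
  R$280,000 × 16% = R$44,800
  → R$58,480
  Less foreign tax credit R$5,000 → R$53,480

R$63,360 > R$53,480, so the book-profits minimum tax is the binding amount.

R$63,360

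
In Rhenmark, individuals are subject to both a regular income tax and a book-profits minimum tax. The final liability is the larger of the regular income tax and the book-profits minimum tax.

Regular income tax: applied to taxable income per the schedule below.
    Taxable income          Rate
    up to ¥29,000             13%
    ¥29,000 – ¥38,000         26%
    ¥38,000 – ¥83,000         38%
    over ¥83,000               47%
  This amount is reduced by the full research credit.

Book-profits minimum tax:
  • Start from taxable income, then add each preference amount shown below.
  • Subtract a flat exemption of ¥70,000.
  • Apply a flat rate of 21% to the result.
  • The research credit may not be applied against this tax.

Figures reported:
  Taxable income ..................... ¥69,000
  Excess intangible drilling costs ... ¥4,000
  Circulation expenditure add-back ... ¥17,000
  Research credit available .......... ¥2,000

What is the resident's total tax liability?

Book-profits minimum tax:
  Adjusted income: ¥69,000 + ¥4,000 + ¥17,000 = ¥90,000
  Less exemption ¥70,000 → base ¥20,000
  ¥20,000 × 21% = ¥4,200

Regular income tax:
  ¥29,000 × 13% = ¥3,770
  ¥9,000 × 26% = ¥2,340
  ¥31,000 × 38% = ¥11,780
  → ¥17,890
  Less research credit ¥2,000 → ¥15,890

¥15,890 > ¥4,200, so the regular income tax governs.

¥15,890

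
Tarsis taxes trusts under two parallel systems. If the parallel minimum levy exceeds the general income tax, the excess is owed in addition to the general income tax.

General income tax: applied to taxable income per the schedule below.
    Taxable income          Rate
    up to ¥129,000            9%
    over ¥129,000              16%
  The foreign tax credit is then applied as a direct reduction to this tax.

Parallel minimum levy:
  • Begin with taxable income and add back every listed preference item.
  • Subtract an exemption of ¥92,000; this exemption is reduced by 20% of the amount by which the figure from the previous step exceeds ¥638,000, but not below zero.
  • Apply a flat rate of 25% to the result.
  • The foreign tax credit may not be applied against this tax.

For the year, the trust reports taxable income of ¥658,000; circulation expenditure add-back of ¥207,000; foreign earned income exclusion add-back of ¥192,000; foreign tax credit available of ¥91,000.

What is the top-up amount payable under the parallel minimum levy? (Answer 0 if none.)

¥256,950

General income tax:
  ¥129,000 × 9% = ¥11,610
  ¥529,000 × 16% = ¥84,640
  → ¥96,250
  Less foreign tax credit ¥91,000 → ¥5,250

Parallel minimum levy:
  Adjusted income: ¥658,000 + ¥207,000 + ¥192,000 = ¥1,057,000
  Exemption: ¥92,000 − 20% × (¥1,057,000 − ¥638,000) = ¥92,000 − ¥83,800 = ¥8,200
  Base: ¥1,057,000 − ¥8,200 = ¥1,048,800
  ¥1,048,800 × 25% = ¥262,200

Excess of parallel minimum levy over general income tax: ¥262,200 − ¥5,250 = ¥256,950.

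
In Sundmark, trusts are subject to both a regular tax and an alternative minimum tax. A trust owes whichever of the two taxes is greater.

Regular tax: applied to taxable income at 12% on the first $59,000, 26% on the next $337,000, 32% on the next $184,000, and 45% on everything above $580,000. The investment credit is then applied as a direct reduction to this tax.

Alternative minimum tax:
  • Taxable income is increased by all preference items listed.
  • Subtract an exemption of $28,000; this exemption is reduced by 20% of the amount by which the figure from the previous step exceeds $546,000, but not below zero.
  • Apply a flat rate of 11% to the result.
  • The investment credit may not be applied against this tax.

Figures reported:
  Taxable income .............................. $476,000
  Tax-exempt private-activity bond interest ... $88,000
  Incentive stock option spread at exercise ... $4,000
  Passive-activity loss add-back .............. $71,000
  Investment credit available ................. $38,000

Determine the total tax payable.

$82,300

Regular tax:
  $59,000 × 12% = $7,080
  $337,000 × 26% = $87,620
  $80,000 × 32% = $25,600
  → $120,300
  Less investment credit $38,000 → $82,300

Alternative minimum tax:
  Adjusted income: $476,000 + $88,000 + $4,000 + $71,000 = $639,000
  Exemption: $28,000 − 20% × ($639,000 − $546,000) = $28,000 − $18,600 = $9,400
  Base: $639,000 − $9,400 = $629,600
  $629,600 × 11% = $69,256

$82,300 > $69,256, so the regular tax governs.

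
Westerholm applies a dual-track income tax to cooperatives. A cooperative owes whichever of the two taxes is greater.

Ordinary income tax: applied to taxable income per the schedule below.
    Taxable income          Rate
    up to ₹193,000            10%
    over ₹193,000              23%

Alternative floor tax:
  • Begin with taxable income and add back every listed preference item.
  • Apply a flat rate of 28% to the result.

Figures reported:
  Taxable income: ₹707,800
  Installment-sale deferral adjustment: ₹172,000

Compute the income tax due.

Ordinary income tax:
  ₹193,000 × 10% = ₹19,300
  ₹514,800 × 23% = ₹118,404
  → ₹137,704

Alternative floor tax:
  Adjusted income: ₹707,800 + ₹172,000 = ₹879,800
  ₹879,800 × 28% = ₹246,344

₹246,344 > ₹137,704, so the alternative floor tax is the binding amount.

₹246,344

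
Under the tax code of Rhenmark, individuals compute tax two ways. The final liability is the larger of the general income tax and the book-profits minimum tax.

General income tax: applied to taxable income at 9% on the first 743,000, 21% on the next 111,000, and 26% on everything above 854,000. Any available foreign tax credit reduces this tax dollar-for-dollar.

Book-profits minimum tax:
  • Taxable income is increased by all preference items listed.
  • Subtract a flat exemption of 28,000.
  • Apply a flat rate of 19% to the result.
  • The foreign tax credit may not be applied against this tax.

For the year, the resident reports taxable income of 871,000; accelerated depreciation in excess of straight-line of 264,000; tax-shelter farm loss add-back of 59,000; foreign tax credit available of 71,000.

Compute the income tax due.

221,540

General income tax:
  743,000 × 9% = 66,870
  111,000 × 21% = 23,310
  17,000 × 26% = 4,420
  → 94,600
  Less foreign tax credit 71,000 → 23,600

Book-profits minimum tax:
  Adjusted income: 871,000 + 264,000 + 59,000 = 1,194,000
  Less exemption 28,000 → base 1,166,000
  1,166,000 × 19% = 221,540

221,540 > 23,600, so the book-profits minimum tax is the binding amount.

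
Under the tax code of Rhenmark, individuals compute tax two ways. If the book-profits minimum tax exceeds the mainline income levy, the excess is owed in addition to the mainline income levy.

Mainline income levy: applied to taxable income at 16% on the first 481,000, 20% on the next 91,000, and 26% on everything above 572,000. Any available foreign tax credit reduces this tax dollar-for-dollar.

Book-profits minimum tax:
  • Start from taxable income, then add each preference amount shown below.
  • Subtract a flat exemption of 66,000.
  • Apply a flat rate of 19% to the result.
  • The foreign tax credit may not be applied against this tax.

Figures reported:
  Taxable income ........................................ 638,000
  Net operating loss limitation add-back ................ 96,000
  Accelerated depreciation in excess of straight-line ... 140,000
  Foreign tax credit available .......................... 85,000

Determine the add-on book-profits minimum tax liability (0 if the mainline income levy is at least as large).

Mainline income levy:
  481,000 × 16% = 76,960
  91,000 × 20% = 18,200
  66,000 × 26% = 17,160
  → 112,320
  Less foreign tax credit 85,000 → 27,320

Book-profits minimum tax:
  Adjusted income: 638,000 + 96,000 + 140,000 = 874,000
  Less exemption 66,000 → base 808,000
  808,000 × 19% = 153,520

Excess of book-profits minimum tax over mainline income levy: 153,520 − 27,320 = 126,200.

126,200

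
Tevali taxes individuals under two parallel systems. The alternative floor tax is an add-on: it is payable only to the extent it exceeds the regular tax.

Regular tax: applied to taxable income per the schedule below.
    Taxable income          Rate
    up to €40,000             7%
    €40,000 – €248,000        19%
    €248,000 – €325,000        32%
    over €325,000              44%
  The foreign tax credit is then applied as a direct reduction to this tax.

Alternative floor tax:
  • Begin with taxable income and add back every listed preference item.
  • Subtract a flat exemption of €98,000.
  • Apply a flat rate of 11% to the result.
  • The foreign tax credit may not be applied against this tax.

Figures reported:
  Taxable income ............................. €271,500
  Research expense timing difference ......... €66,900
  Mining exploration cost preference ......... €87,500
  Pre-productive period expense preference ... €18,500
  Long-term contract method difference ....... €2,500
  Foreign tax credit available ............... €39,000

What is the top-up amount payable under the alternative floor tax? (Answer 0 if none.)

Regular tax:
  €40,000 × 7% = €2,800
  €208,000 × 19% = €39,520
  €23,500 × 32% = €7,520
  → €49,840
  Less foreign tax credit €39,000 → €10,840

Alternative floor tax:
  Adjusted income: €271,500 + €66,900 + €87,500 + €18,500 + €2,500 = €446,900
  Less exemption €98,000 → base €348,900
  €348,900 × 11% = €38,379

Excess of alternative floor tax over regular tax: €38,379 − €10,840 = €27,539.

€27,539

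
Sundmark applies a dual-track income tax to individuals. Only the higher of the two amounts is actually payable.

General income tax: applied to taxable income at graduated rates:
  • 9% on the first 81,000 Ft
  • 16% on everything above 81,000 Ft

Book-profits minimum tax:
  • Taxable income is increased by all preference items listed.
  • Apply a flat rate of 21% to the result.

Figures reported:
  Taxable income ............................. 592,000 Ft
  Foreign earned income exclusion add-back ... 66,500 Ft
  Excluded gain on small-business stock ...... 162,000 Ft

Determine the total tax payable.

172,305 Ft

Book-profits minimum tax:
  Adjusted income: 592,000 Ft + 66,500 Ft + 162,000 Ft = 820,500 Ft
  820,500 Ft × 21% = 172,305 Ft

General income tax:
  81,000 Ft × 9% = 7,290 Ft
  511,000 Ft × 16% = 81,760 Ft
  → 89,050 Ft

172,305 Ft > 89,050 Ft, so the book-profits minimum tax is the binding amount.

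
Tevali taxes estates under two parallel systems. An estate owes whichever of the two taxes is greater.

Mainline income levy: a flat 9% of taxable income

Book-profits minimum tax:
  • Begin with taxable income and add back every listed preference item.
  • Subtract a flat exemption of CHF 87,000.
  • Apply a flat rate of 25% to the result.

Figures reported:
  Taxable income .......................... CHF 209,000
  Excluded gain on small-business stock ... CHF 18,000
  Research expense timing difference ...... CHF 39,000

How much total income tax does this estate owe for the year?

Book-profits minimum tax:
  Adjusted income: CHF 209,000 + CHF 18,000 + CHF 39,000 = CHF 266,000
  Less exemption CHF 87,000 → base CHF 179,000
  CHF 179,000 × 25% = CHF 44,750

Mainline income levy:
  CHF 209,000 × 9% = CHF 18,810

CHF 44,750 > CHF 18,810, so the book-profits minimum tax is the binding amount.

CHF 44,750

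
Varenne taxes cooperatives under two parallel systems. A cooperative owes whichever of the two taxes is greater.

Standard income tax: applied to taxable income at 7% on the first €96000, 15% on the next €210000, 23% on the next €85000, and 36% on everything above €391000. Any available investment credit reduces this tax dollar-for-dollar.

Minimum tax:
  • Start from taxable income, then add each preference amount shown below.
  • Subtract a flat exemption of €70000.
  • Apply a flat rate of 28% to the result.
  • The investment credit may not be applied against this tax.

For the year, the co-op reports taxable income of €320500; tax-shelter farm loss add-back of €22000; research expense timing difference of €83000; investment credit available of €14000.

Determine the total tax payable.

Standard income tax:
  €96000 × 7% = €6720
  €210000 × 15% = €31500
  €14500 × 23% = €3335
  → €41555
  Less investment credit €14000 → €27555

Minimum tax:
  Adjusted income: €320500 + €22000 + €83000 = €425500
  Less exemption €70000 → base €355500
  €355500 × 28% = €99540

€99540 > €27555, so the minimum tax is the binding amount.

€99540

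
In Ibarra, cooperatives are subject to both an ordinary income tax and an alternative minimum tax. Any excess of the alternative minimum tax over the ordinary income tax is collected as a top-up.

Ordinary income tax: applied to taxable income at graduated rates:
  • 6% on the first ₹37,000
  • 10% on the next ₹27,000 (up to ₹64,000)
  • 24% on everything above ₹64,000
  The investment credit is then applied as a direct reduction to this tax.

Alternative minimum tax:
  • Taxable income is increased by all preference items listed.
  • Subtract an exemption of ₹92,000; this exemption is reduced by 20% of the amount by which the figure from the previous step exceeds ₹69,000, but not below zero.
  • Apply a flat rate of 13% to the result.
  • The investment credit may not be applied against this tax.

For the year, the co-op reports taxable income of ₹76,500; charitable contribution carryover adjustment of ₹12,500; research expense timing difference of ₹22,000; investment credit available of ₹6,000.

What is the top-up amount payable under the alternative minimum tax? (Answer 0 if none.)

Alternative minimum tax:
  Adjusted income: ₹76,500 + ₹12,500 + ₹22,000 = ₹111,000
  Exemption: ₹92,000 − 20% × (₹111,000 − ₹69,000) = ₹92,000 − ₹8,400 = ₹83,600
  Base: ₹111,000 − ₹83,600 = ₹27,400
  ₹27,400 × 13% = ₹3,562

Ordinary income tax:
  ₹37,000 × 6% = ₹2,220
  ₹27,000 × 10% = ₹2,700
  ₹12,500 × 24% = ₹3,000
  → ₹7,920
  Less investment credit ₹6,000 → ₹1,920

Excess of alternative minimum tax over ordinary income tax: ₹3,562 − ₹1,920 = ₹1,642.

₹1,642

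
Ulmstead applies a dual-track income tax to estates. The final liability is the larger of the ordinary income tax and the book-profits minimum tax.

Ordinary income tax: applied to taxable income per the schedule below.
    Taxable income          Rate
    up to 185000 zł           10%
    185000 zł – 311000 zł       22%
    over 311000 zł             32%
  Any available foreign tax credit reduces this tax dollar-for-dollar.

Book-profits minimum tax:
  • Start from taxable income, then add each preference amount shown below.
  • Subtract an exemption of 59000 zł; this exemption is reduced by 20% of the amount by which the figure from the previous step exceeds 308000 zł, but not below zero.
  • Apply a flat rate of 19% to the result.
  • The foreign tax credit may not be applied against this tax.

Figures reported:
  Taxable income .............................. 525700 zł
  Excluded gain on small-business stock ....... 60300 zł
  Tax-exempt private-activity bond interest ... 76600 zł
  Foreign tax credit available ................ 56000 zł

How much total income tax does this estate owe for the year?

125894 zł

Ordinary income tax:
  185000 zł × 10% = 18500 zł
  126000 zł × 22% = 27720 zł
  214700 zł × 32% = 68704 zł
  → 114924 zł
  Less foreign tax credit 56000 zł → 58924 zł

Book-profits minimum tax:
  Adjusted income: 525700 zł + 60300 zł + 76600 zł = 662600 zł
  Exemption: 20% × (662600 zł − 308000 zł) = 70920 zł ≥ 59000 zł, so the exemption is fully phased out
  Base: 662600 zł − 0 zł = 662600 zł
  662600 zł × 19% = 125894 zł

125894 zł > 58924 zł, so the book-profits minimum tax is the binding amount.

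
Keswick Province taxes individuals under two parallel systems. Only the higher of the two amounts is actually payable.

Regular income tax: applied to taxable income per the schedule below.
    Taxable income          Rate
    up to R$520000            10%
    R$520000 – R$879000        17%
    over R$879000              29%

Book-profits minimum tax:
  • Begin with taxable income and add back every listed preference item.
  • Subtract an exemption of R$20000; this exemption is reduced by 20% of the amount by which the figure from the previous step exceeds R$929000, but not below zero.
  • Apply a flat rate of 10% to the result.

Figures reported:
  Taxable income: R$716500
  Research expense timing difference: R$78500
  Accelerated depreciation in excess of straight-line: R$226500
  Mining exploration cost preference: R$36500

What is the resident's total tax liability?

R$105800

Regular income tax:
  R$520000 × 10% = R$52000
  R$196500 × 17% = R$33405
  → R$85405

Book-profits minimum tax:
  Adjusted income: R$716500 + R$78500 + R$226500 + R$36500 = R$1058000
  Exemption: 20% × (R$1058000 − R$929000) = R$25800 ≥ R$20000, so the exemption is fully phased out
  Base: R$1058000 − R$0 = R$1058000
  R$1058000 × 10% = R$105800

R$105800 > R$85405, so the book-profits minimum tax is the binding amount.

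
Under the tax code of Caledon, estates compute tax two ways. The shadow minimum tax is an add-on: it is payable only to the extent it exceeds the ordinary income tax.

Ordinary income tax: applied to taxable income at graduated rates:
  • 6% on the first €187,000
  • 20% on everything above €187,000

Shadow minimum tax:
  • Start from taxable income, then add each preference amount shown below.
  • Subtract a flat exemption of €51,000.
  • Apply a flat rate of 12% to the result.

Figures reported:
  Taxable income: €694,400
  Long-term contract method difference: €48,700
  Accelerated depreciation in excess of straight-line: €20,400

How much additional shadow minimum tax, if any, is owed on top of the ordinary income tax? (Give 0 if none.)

Ordinary income tax:
  €187,000 × 6% = €11,220
  €507,400 × 20% = €101,480
  → €112,700

Shadow minimum tax:
  Adjusted income: €694,400 + €48,700 + €20,400 = €763,500
  Less exemption €51,000 → base €712,500
  €712,500 × 12% = €85,500

€85,500 ≤ €112,700, so no add-on is due.

€0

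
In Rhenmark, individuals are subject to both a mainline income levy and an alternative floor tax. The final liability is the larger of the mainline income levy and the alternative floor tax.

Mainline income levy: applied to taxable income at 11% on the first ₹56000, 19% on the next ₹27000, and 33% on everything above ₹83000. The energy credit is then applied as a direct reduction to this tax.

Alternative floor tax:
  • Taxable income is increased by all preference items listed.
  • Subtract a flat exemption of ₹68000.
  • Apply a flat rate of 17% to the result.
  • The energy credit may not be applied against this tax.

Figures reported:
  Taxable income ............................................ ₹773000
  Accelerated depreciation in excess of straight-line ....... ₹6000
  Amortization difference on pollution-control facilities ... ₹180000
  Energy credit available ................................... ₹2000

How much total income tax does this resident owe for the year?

Mainline income levy:
  ₹56000 × 11% = ₹6160
  ₹27000 × 19% = ₹5130
  ₹690000 × 33% = ₹227700
  → ₹238990
  Less energy credit ₹2000 → ₹236990

Alternative floor tax:
  Adjusted income: ₹773000 + ₹6000 + ₹180000 = ₹959000
  Less exemption ₹68000 → base ₹891000
  ₹891000 × 17% = ₹151470

₹236990 > ₹151470, so the mainline income levy governs.

₹236990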